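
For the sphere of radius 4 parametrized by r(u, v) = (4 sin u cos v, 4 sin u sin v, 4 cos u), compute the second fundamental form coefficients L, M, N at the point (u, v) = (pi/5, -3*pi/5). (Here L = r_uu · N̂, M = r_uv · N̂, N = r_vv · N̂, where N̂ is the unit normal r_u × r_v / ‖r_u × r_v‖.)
L = -4;  M = 0;  N = -5/2 + sqrt(5)/2

Compute the unit normal N̂(u, v) = (sin(u)^2*cos(v)/Abs(sin(u)), sin(u)^2*sin(v)/Abs(sin(u)), sin(2*u)/(2*Abs(sin(u)))), and the second partials r_uu, r_uv, r_vv. Take dot products:
  L(u, v) = r_uu · N̂ = -4*sin(u)/Abs(sin(u)),
  M(u, v) = r_uv · N̂ = 0,
  N(u, v) = r_vv · N̂ = -4*sin(u)^3/Abs(sin(u)).
Evaluating at (u, v) = (pi/5, -3*pi/5):
  L = -4, M = 0, N = -5/2 + sqrt(5)/2.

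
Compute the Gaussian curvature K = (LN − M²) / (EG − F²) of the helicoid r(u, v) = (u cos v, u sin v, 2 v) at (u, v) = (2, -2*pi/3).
K = -1/16

Coefficients of the first fundamental form: E = 1, F = 0, G = u^2 + 4.
Coefficients of the second fundamental form: L = 0, M = -2/sqrt(u^2 + 4), N = 0.
Assemble K = (LN − M²)/(EG − F²) = -4/(u^2 + 4)^2. At (u, v) = (2, -2*pi/3): K = -1/16.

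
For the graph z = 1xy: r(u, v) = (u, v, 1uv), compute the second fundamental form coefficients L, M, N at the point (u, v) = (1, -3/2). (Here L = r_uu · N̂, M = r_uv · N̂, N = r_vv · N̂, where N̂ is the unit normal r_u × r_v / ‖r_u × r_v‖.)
L = 0;  M = 2*sqrt(17)/17;  N = 0

Compute the unit normal N̂(u, v) = (-v/sqrt(u^2 + v^2 + 1), -u/sqrt(u^2 + v^2 + 1), 1/sqrt(u^2 + v^2 + 1)), and the second partials r_uu, r_uv, r_vv. Take dot products:
  L(u, v) = r_uu · N̂ = 0,
  M(u, v) = r_uv · N̂ = 1/sqrt(u^2 + v^2 + 1),
  N(u, v) = r_vv · N̂ = 0.
Evaluating at (u, v) = (1, -3/2):
  L = 0, M = 2*sqrt(17)/17, N = 0.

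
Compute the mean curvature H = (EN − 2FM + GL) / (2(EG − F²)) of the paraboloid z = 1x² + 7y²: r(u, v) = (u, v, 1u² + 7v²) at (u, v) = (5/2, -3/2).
H = 624*sqrt(467)/218089

With E = 4*u^2 + 1, F = 28*u*v, G = 196*v^2 + 1, L = 2/sqrt(4*u^2 + 196*v^2 + 1), M = 0, N = 14/sqrt(4*u^2 + 196*v^2 + 1), assemble
  H = (EN − 2FM + GL) / (2(EG − F²)) = 4*(7*u^2 + 49*v^2 + 2)/(4*u^2 + 196*v^2 + 1)^(3/2).
At (u, v) = (5/2, -3/2): H = 624*sqrt(467)/218089.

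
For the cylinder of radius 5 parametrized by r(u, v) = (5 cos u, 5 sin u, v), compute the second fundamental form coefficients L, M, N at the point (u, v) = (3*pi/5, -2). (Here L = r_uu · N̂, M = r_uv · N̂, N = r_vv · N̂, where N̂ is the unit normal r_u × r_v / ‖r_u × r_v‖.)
L = -5;  M = 0;  N = 0

Compute the unit normal N̂(u, v) = (cos(u), sin(u), 0), and the second partials r_uu, r_uv, r_vv. Take dot products:
  L(u, v) = r_uu · N̂ = -5,
  M(u, v) = r_uv · N̂ = 0,
  N(u, v) = r_vv · N̂ = 0.
Evaluating at (u, v) = (3*pi/5, -2):
  L = -5, M = 0, N = 0.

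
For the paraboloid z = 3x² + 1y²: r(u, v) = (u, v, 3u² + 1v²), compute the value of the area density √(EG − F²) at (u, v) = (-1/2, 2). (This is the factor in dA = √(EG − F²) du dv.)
√(EG − F²)|_{(-1/2, 2)} = sqrt(26)

E = 36*u^2 + 1, F = 12*u*v, G = 4*v^2 + 1, so EG − F² = 36*u^2 + 4*v^2 + 1. Taking the positive square root: √(EG − F²) = sqrt(36*u^2 + 4*v^2 + 1). At (u, v) = (-1/2, 2): sqrt(26).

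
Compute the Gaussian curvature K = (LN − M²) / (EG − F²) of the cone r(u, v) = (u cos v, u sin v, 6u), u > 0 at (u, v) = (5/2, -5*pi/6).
K = 0

Coefficients of the first fundamental form: E = 37, F = 0, G = u^2.
Coefficients of the second fundamental form: L = 0, M = 0, N = 6*sqrt(37)*u^2/(37*Abs(u)).
Assemble K = (LN − M²)/(EG − F²) = 0. At (u, v) = (5/2, -5*pi/6): K = 0.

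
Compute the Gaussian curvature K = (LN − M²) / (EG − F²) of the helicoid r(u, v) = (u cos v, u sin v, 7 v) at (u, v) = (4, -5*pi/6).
K = -49/4225

Coefficients of the first fundamental form: E = 1, F = 0, G = u^2 + 49.
Coefficients of the second fundamental form: L = 0, M = -7/sqrt(u^2 + 49), N = 0.
Assemble K = (LN − M²)/(EG − F²) = -49/(u^2 + 49)^2. At (u, v) = (4, -5*pi/6): K = -49/4225.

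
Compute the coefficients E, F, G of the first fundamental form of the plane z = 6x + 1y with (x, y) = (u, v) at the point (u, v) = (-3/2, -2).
E = 37;  F = 6;  G = 2

Partials: r_u = (1, 0, 6), r_v = (0, 1, 1). As functions of (u, v):
  E = r_u · r_u = 37,
  F = r_u · r_v = 6,
  G = r_v · r_v = 2.
Evaluating at (u, v) = (-3/2, -2): E = 37, F = 6, G = 2.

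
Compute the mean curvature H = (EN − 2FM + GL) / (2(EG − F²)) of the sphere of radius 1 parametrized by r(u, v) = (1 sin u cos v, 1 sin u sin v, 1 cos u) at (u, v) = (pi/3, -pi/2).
H = -1

With E = 1, F = 0, G = sin(u)^2, L = -sin(u)/Abs(sin(u)), M = 0, N = -sin(u)^3/Abs(sin(u)), assemble
  H = (EN − 2FM + GL) / (2(EG − F²)) = -sin(u)/Abs(sin(u)).
At (u, v) = (pi/3, -pi/2): H = -1.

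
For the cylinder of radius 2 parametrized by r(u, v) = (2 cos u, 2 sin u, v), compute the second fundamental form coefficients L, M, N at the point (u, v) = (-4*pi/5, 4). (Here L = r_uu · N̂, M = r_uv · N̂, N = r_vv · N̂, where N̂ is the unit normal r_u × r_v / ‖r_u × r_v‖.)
L = -2;  M = 0;  N = 0

Compute the unit normal N̂(u, v) = (cos(u), sin(u), 0), and the second partials r_uu, r_uv, r_vv. Take dot products:
  L(u, v) = r_uu · N̂ = -2,
  M(u, v) = r_uv · N̂ = 0,
  N(u, v) = r_vv · N̂ = 0.
Evaluating at (u, v) = (-4*pi/5, 4):
  L = -2, M = 0, N = 0.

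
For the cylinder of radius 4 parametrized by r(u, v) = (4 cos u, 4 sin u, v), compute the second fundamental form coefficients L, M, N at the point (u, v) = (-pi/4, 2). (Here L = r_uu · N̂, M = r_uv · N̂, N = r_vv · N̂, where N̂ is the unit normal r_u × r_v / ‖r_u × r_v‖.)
L = -4;  M = 0;  N = 0

Compute the unit normal N̂(u, v) = (cos(u), sin(u), 0), and the second partials r_uu, r_uv, r_vv. Take dot products:
  L(u, v) = r_uu · N̂ = -4,
  M(u, v) = r_uv · N̂ = 0,
  N(u, v) = r_vv · N̂ = 0.
Evaluating at (u, v) = (-pi/4, 2):
  L = -4, M = 0, N = 0.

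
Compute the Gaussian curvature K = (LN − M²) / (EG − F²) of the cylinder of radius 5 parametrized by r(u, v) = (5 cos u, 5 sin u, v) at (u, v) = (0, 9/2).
K = 0

Coefficients of the first fundamental form: E = 25, F = 0, G = 1.
Coefficients of the second fundamental form: L = -5, M = 0, N = 0.
Assemble K = (LN − M²)/(EG − F²) = 0. At (u, v) = (0, 9/2): K = 0.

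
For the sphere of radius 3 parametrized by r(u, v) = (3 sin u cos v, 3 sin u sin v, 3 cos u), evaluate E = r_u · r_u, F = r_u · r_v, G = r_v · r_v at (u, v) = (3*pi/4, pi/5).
E = 9;  F = 0;  G = 9/2

Partials: r_u = (3*cos(u)*cos(v), 3*sin(v)*cos(u), -3*sin(u)), r_v = (-3*sin(u)*sin(v), 3*sin(u)*cos(v), 0). As functions of (u, v):
  E = r_u · r_u = 9,
  F = r_u · r_v = 0,
  G = r_v · r_v = 9*sin(u)^2.
Evaluating at (u, v) = (3*pi/4, pi/5): E = 9, F = 0, G = 9/2.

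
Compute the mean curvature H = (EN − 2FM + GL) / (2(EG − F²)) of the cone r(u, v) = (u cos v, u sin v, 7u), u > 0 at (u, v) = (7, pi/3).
H = sqrt(2)/20

With E = 50, F = 0, G = u^2, L = 0, M = 0, N = 7*sqrt(2)*u^2/(10*Abs(u)), assemble
  H = (EN − 2FM + GL) / (2(EG − F²)) = 7*sqrt(2)/(20*Abs(u)).
At (u, v) = (7, pi/3): H = sqrt(2)/20.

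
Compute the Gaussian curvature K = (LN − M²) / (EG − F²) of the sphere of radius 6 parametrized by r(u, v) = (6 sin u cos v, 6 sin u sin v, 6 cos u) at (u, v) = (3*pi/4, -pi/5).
K = 1/36

Coefficients of the first fundamental form: E = 36, F = 0, G = 36*sin(u)^2.
Coefficients of the second fundamental form: L = -6*sin(u)/Abs(sin(u)), M = 0, N = -6*sin(u)^3/Abs(sin(u)).
Assemble K = (LN − M²)/(EG − F²) = 1/36. At (u, v) = (3*pi/4, -pi/5): K = 1/36.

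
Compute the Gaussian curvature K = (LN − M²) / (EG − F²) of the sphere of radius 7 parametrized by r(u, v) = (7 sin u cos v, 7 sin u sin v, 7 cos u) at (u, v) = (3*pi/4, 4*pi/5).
K = 1/49

Coefficients of the first fundamental form: E = 49, F = 0, G = 49*sin(u)^2.
Coefficients of the second fundamental form: L = -7*sin(u)/Abs(sin(u)), M = 0, N = -7*sin(u)^3/Abs(sin(u)).
Assemble K = (LN − M²)/(EG − F²) = 1/49. At (u, v) = (3*pi/4, 4*pi/5): K = 1/49.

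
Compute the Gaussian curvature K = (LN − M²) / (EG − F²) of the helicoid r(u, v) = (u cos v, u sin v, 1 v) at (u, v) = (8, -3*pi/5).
K = -1/4225

Coefficients of the first fundamental form: E = 1, F = 0, G = u^2 + 1.
Coefficients of the second fundamental form: L = 0, M = -1/sqrt(u^2 + 1), N = 0.
Assemble K = (LN − M²)/(EG − F²) = -1/(u^2 + 1)^2. At (u, v) = (8, -3*pi/5): K = -1/4225.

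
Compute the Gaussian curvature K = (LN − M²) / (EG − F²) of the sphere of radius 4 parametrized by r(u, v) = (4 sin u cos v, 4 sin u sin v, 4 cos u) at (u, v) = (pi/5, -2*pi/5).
K = 1/16

Coefficients of the first fundamental form: E = 16, F = 0, G = 16*sin(u)^2.
Coefficients of the second fundamental form: L = -4*sin(u)/Abs(sin(u)), M = 0, N = -4*sin(u)^3/Abs(sin(u)).
Assemble K = (LN − M²)/(EG − F²) = 1/16. At (u, v) = (pi/5, -2*pi/5): K = 1/16.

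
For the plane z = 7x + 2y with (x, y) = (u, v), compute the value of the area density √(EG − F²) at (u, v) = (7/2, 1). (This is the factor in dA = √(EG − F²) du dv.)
√(EG − F²)|_{(7/2, 1)} = 3*sqrt(6)

E = 50, F = 14, G = 5, so EG − F² = 54. Taking the positive square root: √(EG − F²) = 3*sqrt(6). At (u, v) = (7/2, 1): 3*sqrt(6).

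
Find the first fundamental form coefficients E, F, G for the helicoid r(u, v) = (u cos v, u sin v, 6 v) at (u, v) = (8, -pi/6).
E = 1;  F = 0;  G = 100

Partials: r_u = (cos(v), sin(v), 0), r_v = (-u*sin(v), u*cos(v), 6). As functions of (u, v):
  E = r_u · r_u = 1,
  F = r_u · r_v = 0,
  G = r_v · r_v = u^2 + 36.
Evaluating at (u, v) = (8, -pi/6): E = 1, F = 0, G = 100.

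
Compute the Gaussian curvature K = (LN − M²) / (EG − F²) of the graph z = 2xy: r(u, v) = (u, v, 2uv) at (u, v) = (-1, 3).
K = -4/1681

Coefficients of the first fundamental form: E = 4*v^2 + 1, F = 4*u*v, G = 4*u^2 + 1.
Coefficients of the second fundamental form: L = 0, M = 2/sqrt(4*u^2 + 4*v^2 + 1), N = 0.
Assemble K = (LN − M²)/(EG − F²) = -4/(16*u^4 + 32*u^2*v^2 + 8*u^2 + 16*v^4 + 8*v^2 + 1). At (u, v) = (-1, 3): K = -4/1681.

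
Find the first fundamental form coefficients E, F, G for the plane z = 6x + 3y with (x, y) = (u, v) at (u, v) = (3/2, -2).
E = 37;  F = 18;  G = 10

Partials: r_u = (1, 0, 6), r_v = (0, 1, 3). As functions of (u, v):
  E = r_u · r_u = 37,
  F = r_u · r_v = 18,
  G = r_v · r_v = 10.
Evaluating at (u, v) = (3/2, -2): E = 37, F = 18, G = 10.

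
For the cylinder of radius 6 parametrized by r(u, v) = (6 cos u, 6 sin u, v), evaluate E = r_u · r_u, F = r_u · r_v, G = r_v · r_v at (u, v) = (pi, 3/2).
E = 36;  F = 0;  G = 1

Partials: r_u = (-6*sin(u), 6*cos(u), 0), r_v = (0, 0, 1). As functions of (u, v):
  E = r_u · r_u = 36,
  F = r_u · r_v = 0,
  G = r_v · r_v = 1.
Evaluating at (u, v) = (pi, 3/2): E = 36, F = 0, G = 1.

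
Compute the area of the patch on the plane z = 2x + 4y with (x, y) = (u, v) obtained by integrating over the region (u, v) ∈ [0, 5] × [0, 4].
Area = 20*sqrt(21)

Area = ∫∫ √(EG − F²) du dv with √(EG − F²) = sqrt(21). Integrating over [0, 5] × [0, 4] gives 20*sqrt(21).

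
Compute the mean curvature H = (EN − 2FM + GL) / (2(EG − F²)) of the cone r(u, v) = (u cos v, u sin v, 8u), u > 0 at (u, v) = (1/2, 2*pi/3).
H = 8*sqrt(65)/65

With E = 65, F = 0, G = u^2, L = 0, M = 0, N = 8*sqrt(65)*u^2/(65*Abs(u)), assemble
  H = (EN − 2FM + GL) / (2(EG − F²)) = 4*sqrt(65)/(65*Abs(u)).
At (u, v) = (1/2, 2*pi/3): H = 8*sqrt(65)/65.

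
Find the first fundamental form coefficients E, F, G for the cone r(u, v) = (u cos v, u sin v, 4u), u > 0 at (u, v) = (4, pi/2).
E = 17;  F = 0;  G = 16

Partials: r_u = (cos(v), sin(v), 4), r_v = (-u*sin(v), u*cos(v), 0). As functions of (u, v):
  E = r_u · r_u = 17,
  F = r_u · r_v = 0,
  G = r_v · r_v = u^2.
Evaluating at (u, v) = (4, pi/2): E = 17, F = 0, G = 16.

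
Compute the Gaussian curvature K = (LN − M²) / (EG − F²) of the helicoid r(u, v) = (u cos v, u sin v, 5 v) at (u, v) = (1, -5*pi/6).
K = -25/676

Coefficients of the first fundamental form: E = 1, F = 0, G = u^2 + 25.
Coefficients of the second fundamental form: L = 0, M = -5/sqrt(u^2 + 25), N = 0.
Assemble K = (LN − M²)/(EG − F²) = -25/(u^2 + 25)^2. At (u, v) = (1, -5*pi/6): K = -25/676.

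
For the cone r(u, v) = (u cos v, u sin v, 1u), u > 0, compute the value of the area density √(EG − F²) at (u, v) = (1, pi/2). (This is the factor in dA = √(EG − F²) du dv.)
√(EG − F²)|_{(1, pi/2)} = sqrt(2)

E = 2, F = 0, G = u^2, so EG − F² = 2*u^2. Taking the positive square root: √(EG − F²) = sqrt(2)*Abs(u). At (u, v) = (1, pi/2): sqrt(2).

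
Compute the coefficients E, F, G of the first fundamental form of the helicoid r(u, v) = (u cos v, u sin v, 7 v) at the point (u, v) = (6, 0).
E = 1;  F = 0;  G = 85

Partials: r_u = (cos(v), sin(v), 0), r_v = (-u*sin(v), u*cos(v), 7). As functions of (u, v):
  E = r_u · r_u = 1,
  F = r_u · r_v = 0,
  G = r_v · r_v = u^2 + 49.
Evaluating at (u, v) = (6, 0): E = 1, F = 0, G = 85.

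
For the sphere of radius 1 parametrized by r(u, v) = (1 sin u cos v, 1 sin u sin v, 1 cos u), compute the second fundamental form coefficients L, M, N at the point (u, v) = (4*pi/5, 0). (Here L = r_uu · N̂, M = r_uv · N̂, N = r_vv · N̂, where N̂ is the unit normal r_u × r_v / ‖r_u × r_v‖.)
L = -1;  M = 0;  N = -5/8 + sqrt(5)/8

Compute the unit normal N̂(u, v) = (sin(u)^2*cos(v)/Abs(sin(u)), sin(u)^2*sin(v)/Abs(sin(u)), sin(2*u)/(2*Abs(sin(u)))), and the second partials r_uu, r_uv, r_vv. Take dot products:
  L(u, v) = r_uu · N̂ = -sin(u)/Abs(sin(u)),
  M(u, v) = r_uv · N̂ = 0,
  N(u, v) = r_vv · N̂ = -sin(u)^3/Abs(sin(u)).
Evaluating at (u, v) = (4*pi/5, 0):
  L = -1, M = 0, N = -5/8 + sqrt(5)/8.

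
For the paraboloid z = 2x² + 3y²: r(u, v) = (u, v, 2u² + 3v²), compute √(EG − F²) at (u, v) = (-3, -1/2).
√(EG − F²)|_{(-3, -1/2)} = sqrt(154)

E = 16*u^2 + 1, F = 24*u*v, G = 36*v^2 + 1; EG − F² = 16*u^2 + 36*v^2 + 1; √(EG − F²) = sqrt(16*u^2 + 36*v^2 + 1). At the given point: sqrt(154).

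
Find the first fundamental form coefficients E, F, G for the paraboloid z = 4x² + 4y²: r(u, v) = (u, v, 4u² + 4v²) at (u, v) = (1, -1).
E = 65;  F = -64;  G = 65

Partials: r_u = (1, 0, 8*u), r_v = (0, 1, 8*v). As functions of (u, v):
  E = r_u · r_u = 64*u^2 + 1,
  F = r_u · r_v = 64*u*v,
  G = r_v · r_v = 64*v^2 + 1.
Evaluating at (u, v) = (1, -1): E = 65, F = -64, G = 65.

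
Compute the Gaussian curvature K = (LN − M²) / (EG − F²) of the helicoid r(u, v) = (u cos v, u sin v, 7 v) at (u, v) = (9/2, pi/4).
K = -784/76729

Coefficients of the first fundamental form: E = 1, F = 0, G = u^2 + 49.
Coefficients of the second fundamental form: L = 0, M = -7/sqrt(u^2 + 49), N = 0.
Assemble K = (LN − M²)/(EG − F²) = -49/(u^2 + 49)^2. At (u, v) = (9/2, pi/4): K = -784/76729.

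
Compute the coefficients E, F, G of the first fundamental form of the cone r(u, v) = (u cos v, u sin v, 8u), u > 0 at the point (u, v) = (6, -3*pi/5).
E = 65;  F = 0;  G = 36

Partials: r_u = (cos(v), sin(v), 8), r_v = (-u*sin(v), u*cos(v), 0). As functions of (u, v):
  E = r_u · r_u = 65,
  F = r_u · r_v = 0,
  G = r_v · r_v = u^2.
Evaluating at (u, v) = (6, -3*pi/5): E = 65, F = 0, G = 36.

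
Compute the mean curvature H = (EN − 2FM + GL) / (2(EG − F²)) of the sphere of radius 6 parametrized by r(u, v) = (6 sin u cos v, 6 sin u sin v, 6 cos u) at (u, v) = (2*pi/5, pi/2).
H = -1/6

With E = 36, F = 0, G = 36*sin(u)^2, L = -6*sin(u)/Abs(sin(u)), M = 0, N = -6*sin(u)^3/Abs(sin(u)), assemble
  H = (EN − 2FM + GL) / (2(EG − F²)) = -sin(u)/(6*Abs(sin(u))).
At (u, v) = (2*pi/5, pi/2): H = -1/6.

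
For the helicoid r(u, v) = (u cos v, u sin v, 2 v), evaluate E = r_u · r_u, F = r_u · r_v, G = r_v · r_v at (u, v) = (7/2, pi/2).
E = 1;  F = 0;  G = 65/4

Partials: r_u = (cos(v), sin(v), 0), r_v = (-u*sin(v), u*cos(v), 2). As functions of (u, v):
  E = r_u · r_u = 1,
  F = r_u · r_v = 0,
  G = r_v · r_v = u^2 + 4.
Evaluating at (u, v) = (7/2, pi/2): E = 1, F = 0, G = 65/4.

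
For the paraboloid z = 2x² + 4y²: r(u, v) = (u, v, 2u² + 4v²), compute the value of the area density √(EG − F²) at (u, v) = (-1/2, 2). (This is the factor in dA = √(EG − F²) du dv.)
√(EG − F²)|_{(-1/2, 2)} = 3*sqrt(29)

E = 16*u^2 + 1, F = 32*u*v, G = 64*v^2 + 1, so EG − F² = 16*u^2 + 64*v^2 + 1. Taking the positive square root: √(EG − F²) = sqrt(16*u^2 + 64*v^2 + 1). At (u, v) = (-1/2, 2): 3*sqrt(29).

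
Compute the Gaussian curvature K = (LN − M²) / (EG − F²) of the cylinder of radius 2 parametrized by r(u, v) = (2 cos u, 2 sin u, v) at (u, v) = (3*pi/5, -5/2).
K = 0

Coefficients of the first fundamental form: E = 4, F = 0, G = 1.
Coefficients of the second fundamental form: L = -2, M = 0, N = 0.
Assemble K = (LN − M²)/(EG − F²) = 0. At (u, v) = (3*pi/5, -5/2): K = 0.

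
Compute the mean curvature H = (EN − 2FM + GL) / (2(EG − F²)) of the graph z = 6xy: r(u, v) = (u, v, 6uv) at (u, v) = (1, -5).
H = 1080*sqrt(937)/877969

With E = 36*v^2 + 1, F = 36*u*v, G = 36*u^2 + 1, L = 0, M = 6/sqrt(36*u^2 + 36*v^2 + 1), N = 0, assemble
  H = (EN − 2FM + GL) / (2(EG − F²)) = -216*u*v/(36*u^2 + 36*v^2 + 1)^(3/2).
At (u, v) = (1, -5): H = 1080*sqrt(937)/877969.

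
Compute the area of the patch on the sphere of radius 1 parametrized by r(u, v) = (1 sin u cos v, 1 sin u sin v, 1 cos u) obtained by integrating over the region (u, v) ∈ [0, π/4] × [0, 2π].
Area = pi*(2 - sqrt(2))

Area = ∫∫ √(EG − F²) du dv with √(EG − F²) = Abs(sin(u)). Integrating over [0, π/4] × [0, 2π] gives pi*(2 - sqrt(2)).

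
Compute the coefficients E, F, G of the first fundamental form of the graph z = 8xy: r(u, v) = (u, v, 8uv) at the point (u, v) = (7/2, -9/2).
E = 1297;  F = -1008;  G = 785

Partials: r_u = (1, 0, 8*v), r_v = (0, 1, 8*u). As functions of (u, v):
  E = r_u · r_u = 64*v^2 + 1,
  F = r_u · r_v = 64*u*v,
  G = r_v · r_v = 64*u^2 + 1.
Evaluating at (u, v) = (7/2, -9/2): E = 1297, F = -1008, G = 785.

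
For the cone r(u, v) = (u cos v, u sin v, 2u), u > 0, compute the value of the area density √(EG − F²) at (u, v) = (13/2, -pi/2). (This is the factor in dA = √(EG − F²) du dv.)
√(EG − F²)|_{(13/2, -pi/2)} = 13*sqrt(5)/2

E = 5, F = 0, G = u^2, so EG − F² = 5*u^2. Taking the positive square root: √(EG − F²) = sqrt(5)*Abs(u). At (u, v) = (13/2, -pi/2): 13*sqrt(5)/2.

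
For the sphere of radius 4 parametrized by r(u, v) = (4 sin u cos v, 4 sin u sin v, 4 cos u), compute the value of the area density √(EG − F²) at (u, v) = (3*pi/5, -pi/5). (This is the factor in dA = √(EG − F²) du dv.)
√(EG − F²)|_{(3*pi/5, -pi/5)} = 4*sqrt(2*sqrt(5) + 10)

E = 16, F = 0, G = 16*sin(u)^2, so EG − F² = 256*sin(u)^2. Taking the positive square root: √(EG − F²) = 16*Abs(sin(u)). At (u, v) = (3*pi/5, -pi/5): 4*sqrt(2*sqrt(5) + 10).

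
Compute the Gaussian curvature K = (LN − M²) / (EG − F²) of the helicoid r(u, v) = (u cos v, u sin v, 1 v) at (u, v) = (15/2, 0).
K = -16/52441

Coefficients of the first fundamental form: E = 1, F = 0, G = u^2 + 1.
Coefficients of the second fundamental form: L = 0, M = -1/sqrt(u^2 + 1), N = 0.
Assemble K = (LN − M²)/(EG − F²) = -1/(u^2 + 1)^2. At (u, v) = (15/2, 0): K = -16/52441.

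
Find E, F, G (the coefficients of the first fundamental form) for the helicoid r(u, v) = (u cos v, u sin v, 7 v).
E = 1;  F = 0;  G = u^2 + 49

Compute partials: r_u = (cos(v), sin(v), 0), r_v = (-u*sin(v), u*cos(v), 7). Then
  E = r_u · r_u = 1,
  F = r_u · r_v = 0,
  G = r_v · r_v = u^2 + 49.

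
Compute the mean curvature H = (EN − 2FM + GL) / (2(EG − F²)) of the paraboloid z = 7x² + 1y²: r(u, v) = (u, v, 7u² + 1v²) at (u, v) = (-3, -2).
H = 1884*sqrt(1781)/3171961

With E = 196*u^2 + 1, F = 28*u*v, G = 4*v^2 + 1, L = 14/sqrt(196*u^2 + 4*v^2 + 1), M = 0, N = 2/sqrt(196*u^2 + 4*v^2 + 1), assemble
  H = (EN − 2FM + GL) / (2(EG − F²)) = 4*(49*u^2 + 7*v^2 + 2)/(196*u^2 + 4*v^2 + 1)^(3/2).
At (u, v) = (-3, -2): H = 1884*sqrt(1781)/3171961.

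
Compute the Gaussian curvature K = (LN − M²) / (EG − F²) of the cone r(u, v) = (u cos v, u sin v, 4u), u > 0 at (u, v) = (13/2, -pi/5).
K = 0

Coefficients of the first fundamental form: E = 17, F = 0, G = u^2.
Coefficients of the second fundamental form: L = 0, M = 0, N = 4*sqrt(17)*u^2/(17*Abs(u)).
Assemble K = (LN − M²)/(EG − F²) = 0. At (u, v) = (13/2, -pi/5): K = 0.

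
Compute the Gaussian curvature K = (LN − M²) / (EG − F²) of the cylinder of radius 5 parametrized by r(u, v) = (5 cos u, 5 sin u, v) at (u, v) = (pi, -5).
K = 0

Coefficients of the first fundamental form: E = 25, F = 0, G = 1.
Coefficients of the second fundamental form: L = -5, M = 0, N = 0.
Assemble K = (LN − M²)/(EG − F²) = 0. At (u, v) = (pi, -5): K = 0.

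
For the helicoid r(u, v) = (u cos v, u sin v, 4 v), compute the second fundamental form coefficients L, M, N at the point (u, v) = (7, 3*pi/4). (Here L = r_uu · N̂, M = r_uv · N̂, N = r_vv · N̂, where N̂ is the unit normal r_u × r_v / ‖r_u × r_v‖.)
L = 0;  M = -4*sqrt(65)/65;  N = 0

Compute the unit normal N̂(u, v) = (4*sin(v)/sqrt(u^2 + 16), -4*cos(v)/sqrt(u^2 + 16), u/sqrt(u^2 + 16)), and the second partials r_uu, r_uv, r_vv. Take dot products:
  L(u, v) = r_uu · N̂ = 0,
  M(u, v) = r_uv · N̂ = -4/sqrt(u^2 + 16),
  N(u, v) = r_vv · N̂ = 0.
Evaluating at (u, v) = (7, 3*pi/4):
  L = 0, M = -4*sqrt(65)/65, N = 0.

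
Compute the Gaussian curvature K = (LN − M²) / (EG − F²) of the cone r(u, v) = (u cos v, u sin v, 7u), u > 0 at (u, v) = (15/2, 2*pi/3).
K = 0

Coefficients of the first fundamental form: E = 50, F = 0, G = u^2.
Coefficients of the second fundamental form: L = 0, M = 0, N = 7*sqrt(2)*u^2/(10*Abs(u)).
Assemble K = (LN − M²)/(EG − F²) = 0. At (u, v) = (15/2, 2*pi/3): K = 0.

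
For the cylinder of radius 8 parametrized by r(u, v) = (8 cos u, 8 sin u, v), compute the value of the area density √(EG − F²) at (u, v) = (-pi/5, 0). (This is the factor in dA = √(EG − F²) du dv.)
√(EG − F²)|_{(-pi/5, 0)} = 8

E = 64, F = 0, G = 1, so EG − F² = 64. Taking the positive square root: √(EG − F²) = 8. At (u, v) = (-pi/5, 0): 8.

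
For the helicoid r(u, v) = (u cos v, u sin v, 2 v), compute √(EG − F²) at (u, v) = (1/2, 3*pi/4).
√(EG − F²)|_{(1/2, 3*pi/4)} = sqrt(17)/2

E = 1, F = 0, G = u^2 + 4; EG − F² = u^2 + 4; √(EG − F²) = sqrt(u^2 + 4). At the given point: sqrt(17)/2.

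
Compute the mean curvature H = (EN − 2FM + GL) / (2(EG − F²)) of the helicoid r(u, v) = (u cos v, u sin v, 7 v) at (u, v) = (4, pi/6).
H = 0

With E = 1, F = 0, G = u^2 + 49, L = 0, M = -7/sqrt(u^2 + 49), N = 0, assemble
  H = (EN − 2FM + GL) / (2(EG − F²)) = 0.
At (u, v) = (4, pi/6): H = 0.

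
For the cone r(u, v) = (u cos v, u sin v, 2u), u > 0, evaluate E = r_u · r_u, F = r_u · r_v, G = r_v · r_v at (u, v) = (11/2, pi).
E = 5;  F = 0;  G = 121/4

Partials: r_u = (cos(v), sin(v), 2), r_v = (-u*sin(v), u*cos(v), 0). As functions of (u, v):
  E = r_u · r_u = 5,
  F = r_u · r_v = 0,
  G = r_v · r_v = u^2.
Evaluating at (u, v) = (11/2, pi): E = 5, F = 0, G = 121/4.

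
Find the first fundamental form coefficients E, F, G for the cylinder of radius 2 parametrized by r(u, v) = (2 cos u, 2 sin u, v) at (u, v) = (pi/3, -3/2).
E = 4;  F = 0;  G = 1

Partials: r_u = (-2*sin(u), 2*cos(u), 0), r_v = (0, 0, 1). As functions of (u, v):
  E = r_u · r_u = 4,
  F = r_u · r_v = 0,
  G = r_v · r_v = 1.
Evaluating at (u, v) = (pi/3, -3/2): E = 4, F = 0, G = 1.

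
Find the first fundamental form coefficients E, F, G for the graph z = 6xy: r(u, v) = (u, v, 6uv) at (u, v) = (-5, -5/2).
E = 226;  F = 450;  G = 901

Partials: r_u = (1, 0, 6*v), r_v = (0, 1, 6*u). As functions of (u, v):
  E = r_u · r_u = 36*v^2 + 1,
  F = r_u · r_v = 36*u*v,
  G = r_v · r_v = 36*u^2 + 1.
Evaluating at (u, v) = (-5, -5/2): E = 226, F = 450, G = 901.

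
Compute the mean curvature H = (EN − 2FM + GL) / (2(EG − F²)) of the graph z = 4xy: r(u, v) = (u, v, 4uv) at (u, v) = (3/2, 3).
H = -288*sqrt(181)/32761

With E = 16*v^2 + 1, F = 16*u*v, G = 16*u^2 + 1, L = 0, M = 4/sqrt(16*u^2 + 16*v^2 + 1), N = 0, assemble
  H = (EN − 2FM + GL) / (2(EG − F²)) = -64*u*v/(16*u^2 + 16*v^2 + 1)^(3/2).
At (u, v) = (3/2, 3): H = -288*sqrt(181)/32761.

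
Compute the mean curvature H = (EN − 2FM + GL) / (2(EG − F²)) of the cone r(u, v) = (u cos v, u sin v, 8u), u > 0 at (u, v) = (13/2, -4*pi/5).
H = 8*sqrt(65)/845

With E = 65, F = 0, G = u^2, L = 0, M = 0, N = 8*sqrt(65)*u^2/(65*Abs(u)), assemble
  H = (EN − 2FM + GL) / (2(EG − F²)) = 4*sqrt(65)/(65*Abs(u)).
At (u, v) = (13/2, -4*pi/5): H = 8*sqrt(65)/845.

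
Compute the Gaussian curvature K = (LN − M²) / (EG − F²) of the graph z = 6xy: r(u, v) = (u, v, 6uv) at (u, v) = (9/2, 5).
K = -9/664225

Coefficients of the first fundamental form: E = 36*v^2 + 1, F = 36*u*v, G = 36*u^2 + 1.
Coefficients of the second fundamental form: L = 0, M = 6/sqrt(36*u^2 + 36*v^2 + 1), N = 0.
Assemble K = (LN − M²)/(EG − F²) = -36/(1296*u^4 + 2592*u^2*v^2 + 72*u^2 + 1296*v^4 + 72*v^2 + 1). At (u, v) = (9/2, 5): K = -9/664225.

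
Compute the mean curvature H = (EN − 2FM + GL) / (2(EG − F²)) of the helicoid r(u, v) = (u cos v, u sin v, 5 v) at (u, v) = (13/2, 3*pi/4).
H = 0

With E = 1, F = 0, G = u^2 + 25, L = 0, M = -5/sqrt(u^2 + 25), N = 0, assemble
  H = (EN − 2FM + GL) / (2(EG − F²)) = 0.
At (u, v) = (13/2, 3*pi/4): H = 0.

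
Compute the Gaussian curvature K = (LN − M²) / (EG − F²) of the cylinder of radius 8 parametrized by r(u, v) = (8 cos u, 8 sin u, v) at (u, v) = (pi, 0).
K = 0

Coefficients of the first fundamental form: E = 64, F = 0, G = 1.
Coefficients of the second fundamental form: L = -8, M = 0, N = 0.
Assemble K = (LN − M²)/(EG − F²) = 0. At (u, v) = (pi, 0): K = 0.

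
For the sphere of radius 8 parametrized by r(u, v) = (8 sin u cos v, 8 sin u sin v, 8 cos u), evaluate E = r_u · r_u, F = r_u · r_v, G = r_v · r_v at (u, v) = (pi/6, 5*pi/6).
E = 64;  F = 0;  G = 16

Partials: r_u = (8*cos(u)*cos(v), 8*sin(v)*cos(u), -8*sin(u)), r_v = (-8*sin(u)*sin(v), 8*sin(u)*cos(v), 0). As functions of (u, v):
  E = r_u · r_u = 64,
  F = r_u · r_v = 0,
  G = r_v · r_v = 64*sin(u)^2.
Evaluating at (u, v) = (pi/6, 5*pi/6): E = 64, F = 0, G = 16.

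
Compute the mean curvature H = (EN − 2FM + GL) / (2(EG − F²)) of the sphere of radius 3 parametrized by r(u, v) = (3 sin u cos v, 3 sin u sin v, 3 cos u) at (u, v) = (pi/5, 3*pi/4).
H = -1/3

With E = 9, F = 0, G = 9*sin(u)^2, L = -3*sin(u)/Abs(sin(u)), M = 0, N = -3*sin(u)^3/Abs(sin(u)), assemble
  H = (EN − 2FM + GL) / (2(EG − F²)) = -sin(u)/(3*Abs(sin(u))).
At (u, v) = (pi/5, 3*pi/4): H = -1/3.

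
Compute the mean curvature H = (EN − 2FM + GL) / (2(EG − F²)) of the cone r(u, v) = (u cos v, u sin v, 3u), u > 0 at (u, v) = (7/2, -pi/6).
H = 3*sqrt(10)/70

With E = 10, F = 0, G = u^2, L = 0, M = 0, N = 3*sqrt(10)*u^2/(10*Abs(u)), assemble
  H = (EN − 2FM + GL) / (2(EG − F²)) = 3*sqrt(10)/(20*Abs(u)).
At (u, v) = (7/2, -pi/6): H = 3*sqrt(10)/70.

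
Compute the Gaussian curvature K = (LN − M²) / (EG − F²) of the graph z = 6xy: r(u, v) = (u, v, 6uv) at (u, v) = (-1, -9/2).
K = -9/146689

Coefficients of the first fundamental form: E = 36*v^2 + 1, F = 36*u*v, G = 36*u^2 + 1.
Coefficients of the second fundamental form: L = 0, M = 6/sqrt(36*u^2 + 36*v^2 + 1), N = 0.
Assemble K = (LN − M²)/(EG − F²) = -36/(1296*u^4 + 2592*u^2*v^2 + 72*u^2 + 1296*v^4 + 72*v^2 + 1). At (u, v) = (-1, -9/2): K = -9/146689.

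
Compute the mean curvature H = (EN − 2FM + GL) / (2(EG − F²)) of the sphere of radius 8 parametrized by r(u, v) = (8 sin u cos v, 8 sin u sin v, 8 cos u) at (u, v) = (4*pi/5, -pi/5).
H = -1/8

With E = 64, F = 0, G = 64*sin(u)^2, L = -8*sin(u)/Abs(sin(u)), M = 0, N = -8*sin(u)^3/Abs(sin(u)), assemble
  H = (EN − 2FM + GL) / (2(EG − F²)) = -sin(u)/(8*Abs(sin(u))).
At (u, v) = (4*pi/5, -pi/5): H = -1/8.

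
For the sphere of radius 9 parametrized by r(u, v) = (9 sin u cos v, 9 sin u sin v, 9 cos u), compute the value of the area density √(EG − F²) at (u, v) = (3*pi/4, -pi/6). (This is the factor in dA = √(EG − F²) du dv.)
√(EG − F²)|_{(3*pi/4, -pi/6)} = 81*sqrt(2)/2

E = 81, F = 0, G = 81*sin(u)^2, so EG − F² = 6561*sin(u)^2. Taking the positive square root: √(EG − F²) = 81*Abs(sin(u)). At (u, v) = (3*pi/4, -pi/6): 81*sqrt(2)/2.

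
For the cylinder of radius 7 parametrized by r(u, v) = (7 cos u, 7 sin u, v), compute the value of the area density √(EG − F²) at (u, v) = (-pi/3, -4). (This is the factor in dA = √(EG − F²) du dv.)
√(EG − F²)|_{(-pi/3, -4)} = 7

E = 49, F = 0, G = 1, so EG − F² = 49. Taking the positive square root: √(EG − F²) = 7. At (u, v) = (-pi/3, -4): 7.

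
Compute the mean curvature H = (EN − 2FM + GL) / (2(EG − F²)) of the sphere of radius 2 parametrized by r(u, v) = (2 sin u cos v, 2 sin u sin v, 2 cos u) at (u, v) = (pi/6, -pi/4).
H = -1/2

With E = 4, F = 0, G = 4*sin(u)^2, L = -2*sin(u)/Abs(sin(u)), M = 0, N = -2*sin(u)^3/Abs(sin(u)), assemble
  H = (EN − 2FM + GL) / (2(EG − F²)) = -sin(u)/(2*Abs(sin(u))).
At (u, v) = (pi/6, -pi/4): H = -1/2.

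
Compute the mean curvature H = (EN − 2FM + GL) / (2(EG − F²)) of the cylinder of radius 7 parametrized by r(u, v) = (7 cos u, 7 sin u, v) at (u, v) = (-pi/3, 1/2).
H = -1/14

With E = 49, F = 0, G = 1, L = -7, M = 0, N = 0, assemble
  H = (EN − 2FM + GL) / (2(EG − F²)) = -1/14.
At (u, v) = (-pi/3, 1/2): H = -1/14.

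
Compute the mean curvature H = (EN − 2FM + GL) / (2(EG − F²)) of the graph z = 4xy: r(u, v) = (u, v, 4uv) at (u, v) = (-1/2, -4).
H = -128*sqrt(29)/22707

With E = 16*v^2 + 1, F = 16*u*v, G = 16*u^2 + 1, L = 0, M = 4/sqrt(16*u^2 + 16*v^2 + 1), N = 0, assemble
  H = (EN − 2FM + GL) / (2(EG − F²)) = -64*u*v/(16*u^2 + 16*v^2 + 1)^(3/2).
At (u, v) = (-1/2, -4): H = -128*sqrt(29)/22707.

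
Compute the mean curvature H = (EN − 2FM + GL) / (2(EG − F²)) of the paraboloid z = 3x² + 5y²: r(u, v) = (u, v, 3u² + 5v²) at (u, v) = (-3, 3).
H = 4328/42875

With E = 36*u^2 + 1, F = 60*u*v, G = 100*v^2 + 1, L = 6/sqrt(36*u^2 + 100*v^2 + 1), M = 0, N = 10/sqrt(36*u^2 + 100*v^2 + 1), assemble
  H = (EN − 2FM + GL) / (2(EG − F²)) = 4*(45*u^2 + 75*v^2 + 2)/(36*u^2 + 100*v^2 + 1)^(3/2).
At (u, v) = (-3, 3): H = 4328/42875.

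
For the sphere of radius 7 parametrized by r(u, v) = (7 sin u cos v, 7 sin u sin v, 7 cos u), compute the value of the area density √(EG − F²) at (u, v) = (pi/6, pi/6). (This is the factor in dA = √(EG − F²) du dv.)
√(EG − F²)|_{(pi/6, pi/6)} = 49/2

E = 49, F = 0, G = 49*sin(u)^2, so EG − F² = 2401*sin(u)^2. Taking the positive square root: √(EG − F²) = 49*Abs(sin(u)). At (u, v) = (pi/6, pi/6): 49/2.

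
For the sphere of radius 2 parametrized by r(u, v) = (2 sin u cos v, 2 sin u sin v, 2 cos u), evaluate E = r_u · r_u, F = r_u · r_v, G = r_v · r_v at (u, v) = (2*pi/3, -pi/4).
E = 4;  F = 0;  G = 3

Partials: r_u = (2*cos(u)*cos(v), 2*sin(v)*cos(u), -2*sin(u)), r_v = (-2*sin(u)*sin(v), 2*sin(u)*cos(v), 0). As functions of (u, v):
  E = r_u · r_u = 4,
  F = r_u · r_v = 0,
  G = r_v · r_v = 4*sin(u)^2.
Evaluating at (u, v) = (2*pi/3, -pi/4): E = 4, F = 0, G = 3.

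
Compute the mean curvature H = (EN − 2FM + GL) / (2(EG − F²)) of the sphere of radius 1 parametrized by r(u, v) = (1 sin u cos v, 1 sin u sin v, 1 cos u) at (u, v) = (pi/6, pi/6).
H = -1

With E = 1, F = 0, G = sin(u)^2, L = -sin(u)/Abs(sin(u)), M = 0, N = -sin(u)^3/Abs(sin(u)), assemble
  H = (EN − 2FM + GL) / (2(EG − F²)) = -sin(u)/Abs(sin(u)).
At (u, v) = (pi/6, pi/6): H = -1.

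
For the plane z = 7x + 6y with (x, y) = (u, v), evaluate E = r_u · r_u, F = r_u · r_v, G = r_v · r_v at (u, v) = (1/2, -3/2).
E = 50;  F = 42;  G = 37

Partials: r_u = (1, 0, 7), r_v = (0, 1, 6). As functions of (u, v):
  E = r_u · r_u = 50,
  F = r_u · r_v = 42,
  G = r_v · r_v = 37.
Evaluating at (u, v) = (1/2, -3/2): E = 50, F = 42, G = 37.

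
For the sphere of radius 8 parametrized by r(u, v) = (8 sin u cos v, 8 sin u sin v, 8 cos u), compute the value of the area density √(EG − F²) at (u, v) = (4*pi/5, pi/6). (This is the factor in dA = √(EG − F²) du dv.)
√(EG − F²)|_{(4*pi/5, pi/6)} = 16*sqrt(10 - 2*sqrt(5))

E = 64, F = 0, G = 64*sin(u)^2, so EG − F² = 4096*sin(u)^2. Taking the positive square root: √(EG − F²) = 64*Abs(sin(u)). At (u, v) = (4*pi/5, pi/6): 16*sqrt(10 - 2*sqrt(5)).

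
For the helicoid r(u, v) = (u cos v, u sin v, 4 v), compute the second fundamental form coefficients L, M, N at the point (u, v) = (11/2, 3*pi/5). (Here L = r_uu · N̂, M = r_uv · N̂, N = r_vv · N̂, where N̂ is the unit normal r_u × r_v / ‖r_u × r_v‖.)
L = 0;  M = -8*sqrt(185)/185;  N = 0

Compute the unit normal N̂(u, v) = (4*sin(v)/sqrt(u^2 + 16), -4*cos(v)/sqrt(u^2 + 16), u/sqrt(u^2 + 16)), and the second partials r_uu, r_uv, r_vv. Take dot products:
  L(u, v) = r_uu · N̂ = 0,
  M(u, v) = r_uv · N̂ = -4/sqrt(u^2 + 16),
  N(u, v) = r_vv · N̂ = 0.
Evaluating at (u, v) = (11/2, 3*pi/5):
  L = 0, M = -8*sqrt(185)/185, N = 0.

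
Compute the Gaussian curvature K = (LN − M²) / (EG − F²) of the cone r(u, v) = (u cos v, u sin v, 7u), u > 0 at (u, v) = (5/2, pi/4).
K = 0

Coefficients of the first fundamental form: E = 50, F = 0, G = u^2.
Coefficients of the second fundamental form: L = 0, M = 0, N = 7*sqrt(2)*u^2/(10*Abs(u)).
Assemble K = (LN − M²)/(EG − F²) = 0. At (u, v) = (5/2, pi/4): K = 0.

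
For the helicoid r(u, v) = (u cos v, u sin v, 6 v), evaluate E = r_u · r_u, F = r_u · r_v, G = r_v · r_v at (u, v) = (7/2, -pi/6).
E = 1;  F = 0;  G = 193/4

Partials: r_u = (cos(v), sin(v), 0), r_v = (-u*sin(v), u*cos(v), 6). As functions of (u, v):
  E = r_u · r_u = 1,
  F = r_u · r_v = 0,
  G = r_v · r_v = u^2 + 36.
Evaluating at (u, v) = (7/2, -pi/6): E = 1, F = 0, G = 193/4.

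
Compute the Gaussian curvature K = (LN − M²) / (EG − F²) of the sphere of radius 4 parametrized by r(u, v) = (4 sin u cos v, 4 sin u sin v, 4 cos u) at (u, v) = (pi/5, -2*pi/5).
K = 1/16

Coefficients of the first fundamental form: E = 16, F = 0, G = 16*sin(u)^2.
Coefficients of the second fundamental form: L = -4*sin(u)/Abs(sin(u)), M = 0, N = -4*sin(u)^3/Abs(sin(u)).
Assemble K = (LN − M²)/(EG − F²) = 1/16. At (u, v) = (pi/5, -2*pi/5): K = 1/16.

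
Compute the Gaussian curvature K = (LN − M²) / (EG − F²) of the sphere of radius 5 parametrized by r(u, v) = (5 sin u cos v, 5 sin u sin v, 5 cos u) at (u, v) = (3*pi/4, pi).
K = 1/25

Coefficients of the first fundamental form: E = 25, F = 0, G = 25*sin(u)^2.
Coefficients of the second fundamental form: L = -5*sin(u)/Abs(sin(u)), M = 0, N = -5*sin(u)^3/Abs(sin(u)).
Assemble K = (LN − M²)/(EG − F²) = 1/25. At (u, v) = (3*pi/4, pi): K = 1/25.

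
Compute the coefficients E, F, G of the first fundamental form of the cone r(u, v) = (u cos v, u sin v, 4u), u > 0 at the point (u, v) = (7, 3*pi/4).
E = 17;  F = 0;  G = 49

Partials: r_u = (cos(v), sin(v), 4), r_v = (-u*sin(v), u*cos(v), 0). As functions of (u, v):
  E = r_u · r_u = 17,
  F = r_u · r_v = 0,
  G = r_v · r_v = u^2.
Evaluating at (u, v) = (7, 3*pi/4): E = 17, F = 0, G = 49.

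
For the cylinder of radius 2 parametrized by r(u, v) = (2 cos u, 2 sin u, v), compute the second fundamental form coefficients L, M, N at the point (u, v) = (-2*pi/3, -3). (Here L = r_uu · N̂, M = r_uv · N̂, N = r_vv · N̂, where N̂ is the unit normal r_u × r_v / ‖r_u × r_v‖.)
L = -2;  M = 0;  N = 0

Compute the unit normal N̂(u, v) = (cos(u), sin(u), 0), and the second partials r_uu, r_uv, r_vv. Take dot products:
  L(u, v) = r_uu · N̂ = -2,
  M(u, v) = r_uv · N̂ = 0,
  N(u, v) = r_vv · N̂ = 0.
Evaluating at (u, v) = (-2*pi/3, -3):
  L = -2, M = 0, N = 0.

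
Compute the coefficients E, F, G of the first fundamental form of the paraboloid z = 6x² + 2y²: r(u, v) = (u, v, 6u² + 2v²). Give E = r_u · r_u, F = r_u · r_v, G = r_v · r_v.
E = 144*u^2 + 1;  F = 48*u*v;  G = 16*v^2 + 1

Compute partials: r_u = (1, 0, 12*u), r_v = (0, 1, 4*v). Then
  E = r_u · r_u = 144*u^2 + 1,
  F = r_u · r_v = 48*u*v,
  G = r_v · r_v = 16*v^2 + 1.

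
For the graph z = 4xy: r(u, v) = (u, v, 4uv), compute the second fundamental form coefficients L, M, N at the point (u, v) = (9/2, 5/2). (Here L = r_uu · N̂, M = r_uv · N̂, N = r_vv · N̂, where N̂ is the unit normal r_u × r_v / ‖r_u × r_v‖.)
L = 0;  M = 4*sqrt(17)/85;  N = 0

Compute the unit normal N̂(u, v) = (-4*v/sqrt(16*u^2 + 16*v^2 + 1), -4*u/sqrt(16*u^2 + 16*v^2 + 1), 1/sqrt(16*u^2 + 16*v^2 + 1)), and the second partials r_uu, r_uv, r_vv. Take dot products:
  L(u, v) = r_uu · N̂ = 0,
  M(u, v) = r_uv · N̂ = 4/sqrt(16*u^2 + 16*v^2 + 1),
  N(u, v) = r_vv · N̂ = 0.
Evaluating at (u, v) = (9/2, 5/2):
  L = 0, M = 4*sqrt(17)/85, N = 0.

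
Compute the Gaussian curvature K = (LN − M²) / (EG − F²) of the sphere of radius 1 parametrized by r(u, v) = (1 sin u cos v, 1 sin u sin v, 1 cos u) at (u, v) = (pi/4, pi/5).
K = 1

Coefficients of the first fundamental form: E = 1, F = 0, G = sin(u)^2.
Coefficients of the second fundamental form: L = -sin(u)/Abs(sin(u)), M = 0, N = -sin(u)^3/Abs(sin(u)).
Assemble K = (LN − M²)/(EG − F²) = 1. At (u, v) = (pi/4, pi/5): K = 1.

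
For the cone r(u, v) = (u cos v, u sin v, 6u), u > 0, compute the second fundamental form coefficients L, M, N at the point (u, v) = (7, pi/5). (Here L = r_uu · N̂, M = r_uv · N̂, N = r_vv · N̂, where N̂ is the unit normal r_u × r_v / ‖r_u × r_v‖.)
L = 0;  M = 0;  N = 42*sqrt(37)/37

Compute the unit normal N̂(u, v) = (-6*sqrt(37)*u*cos(v)/(37*Abs(u)), -6*sqrt(37)*u*sin(v)/(37*Abs(u)), sqrt(37)*u/(37*Abs(u))), and the second partials r_uu, r_uv, r_vv. Take dot products:
  L(u, v) = r_uu · N̂ = 0,
  M(u, v) = r_uv · N̂ = 0,
  N(u, v) = r_vv · N̂ = 6*sqrt(37)*u^2/(37*Abs(u)).
Evaluating at (u, v) = (7, pi/5):
  L = 0, M = 0, N = 42*sqrt(37)/37.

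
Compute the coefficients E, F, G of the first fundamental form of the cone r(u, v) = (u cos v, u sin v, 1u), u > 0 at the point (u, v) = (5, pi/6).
E = 2;  F = 0;  G = 25

Partials: r_u = (cos(v), sin(v), 1), r_v = (-u*sin(v), u*cos(v), 0). As functions of (u, v):
  E = r_u · r_u = 2,
  F = r_u · r_v = 0,
  G = r_v · r_v = u^2.
Evaluating at (u, v) = (5, pi/6): E = 2, F = 0, G = 25.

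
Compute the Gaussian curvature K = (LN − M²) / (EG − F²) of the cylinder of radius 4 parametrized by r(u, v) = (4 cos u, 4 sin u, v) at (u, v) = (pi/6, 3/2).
K = 0

Coefficients of the first fundamental form: E = 16, F = 0, G = 1.
Coefficients of the second fundamental form: L = -4, M = 0, N = 0.
Assemble K = (LN − M²)/(EG − F²) = 0. At (u, v) = (pi/6, 3/2): K = 0.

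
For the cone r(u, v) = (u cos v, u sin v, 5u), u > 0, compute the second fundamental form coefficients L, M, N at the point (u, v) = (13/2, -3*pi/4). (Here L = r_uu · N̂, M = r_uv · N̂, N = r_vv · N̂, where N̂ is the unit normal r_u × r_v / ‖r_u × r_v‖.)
L = 0;  M = 0;  N = 5*sqrt(26)/4

Compute the unit normal N̂(u, v) = (-5*sqrt(26)*u*cos(v)/(26*Abs(u)), -5*sqrt(26)*u*sin(v)/(26*Abs(u)), sqrt(26)*u/(26*Abs(u))), and the second partials r_uu, r_uv, r_vv. Take dot products:
  L(u, v) = r_uu · N̂ = 0,
  M(u, v) = r_uv · N̂ = 0,
  N(u, v) = r_vv · N̂ = 5*sqrt(26)*u^2/(26*Abs(u)).
Evaluating at (u, v) = (13/2, -3*pi/4):
  L = 0, M = 0, N = 5*sqrt(26)/4.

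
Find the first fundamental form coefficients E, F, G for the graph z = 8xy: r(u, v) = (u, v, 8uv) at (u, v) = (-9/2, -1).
E = 65;  F = 288;  G = 1297

Partials: r_u = (1, 0, 8*v), r_v = (0, 1, 8*u). As functions of (u, v):
  E = r_u · r_u = 64*v^2 + 1,
  F = r_u · r_v = 64*u*v,
  G = r_v · r_v = 64*u^2 + 1.
Evaluating at (u, v) = (-9/2, -1): E = 65, F = 288, G = 1297.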